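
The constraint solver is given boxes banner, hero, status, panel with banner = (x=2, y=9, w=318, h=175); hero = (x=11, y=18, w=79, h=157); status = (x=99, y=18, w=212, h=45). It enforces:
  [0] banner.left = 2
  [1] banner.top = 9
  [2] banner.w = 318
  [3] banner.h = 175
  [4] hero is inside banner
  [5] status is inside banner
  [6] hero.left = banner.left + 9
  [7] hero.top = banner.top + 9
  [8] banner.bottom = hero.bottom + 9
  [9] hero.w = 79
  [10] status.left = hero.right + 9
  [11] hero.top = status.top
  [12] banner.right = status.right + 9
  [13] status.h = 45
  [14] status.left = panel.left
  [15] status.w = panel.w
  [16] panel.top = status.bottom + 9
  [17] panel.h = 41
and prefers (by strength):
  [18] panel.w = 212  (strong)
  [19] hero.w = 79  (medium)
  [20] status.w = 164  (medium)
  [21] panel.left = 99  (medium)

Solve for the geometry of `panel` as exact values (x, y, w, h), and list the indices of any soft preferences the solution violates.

panel = (x=99, y=72, w=212, h=41)
violated soft preferences: 20

1. panel.x = 99  [status.left = panel.left]
2. panel.w = 212  [status.w = panel.w]
3. panel.y = 72  [panel.top = status.bottom + 9]
4. panel.h = 41  [panel.h = 41]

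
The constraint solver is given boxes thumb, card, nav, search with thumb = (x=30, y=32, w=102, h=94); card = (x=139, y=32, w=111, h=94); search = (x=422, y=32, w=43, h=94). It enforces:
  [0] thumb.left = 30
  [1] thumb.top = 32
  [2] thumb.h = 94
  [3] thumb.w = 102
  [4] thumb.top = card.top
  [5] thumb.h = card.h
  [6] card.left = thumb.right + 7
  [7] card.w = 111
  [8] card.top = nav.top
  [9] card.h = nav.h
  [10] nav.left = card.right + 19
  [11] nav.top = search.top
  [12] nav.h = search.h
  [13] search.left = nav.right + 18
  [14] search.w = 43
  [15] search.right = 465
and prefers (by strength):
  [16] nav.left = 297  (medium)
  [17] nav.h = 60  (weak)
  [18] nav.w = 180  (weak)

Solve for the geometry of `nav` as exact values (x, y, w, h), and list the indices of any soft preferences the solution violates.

nav = (x=269, y=32, w=135, h=94)
violated soft preferences: 16, 17, 18

1. nav.y = 32  [card.top = nav.top]
2. nav.h = 94  [card.h = nav.h]
3. nav.x = 269  [nav.left = card.right + 19]
4. nav.w = 135  [search.left = nav.right + 18]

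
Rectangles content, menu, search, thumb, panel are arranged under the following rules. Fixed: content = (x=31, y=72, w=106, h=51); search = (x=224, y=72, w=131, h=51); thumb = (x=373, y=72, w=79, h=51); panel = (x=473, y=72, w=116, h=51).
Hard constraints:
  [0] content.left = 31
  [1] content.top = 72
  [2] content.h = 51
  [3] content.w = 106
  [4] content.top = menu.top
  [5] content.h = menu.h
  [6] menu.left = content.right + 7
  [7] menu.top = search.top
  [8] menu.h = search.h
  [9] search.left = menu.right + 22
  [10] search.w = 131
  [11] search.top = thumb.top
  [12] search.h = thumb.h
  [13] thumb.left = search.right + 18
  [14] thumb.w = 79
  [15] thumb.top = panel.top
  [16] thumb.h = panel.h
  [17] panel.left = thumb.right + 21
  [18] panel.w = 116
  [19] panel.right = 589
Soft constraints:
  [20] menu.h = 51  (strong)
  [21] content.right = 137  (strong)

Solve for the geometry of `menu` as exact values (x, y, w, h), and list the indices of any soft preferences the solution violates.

1. menu.y = 72  [content.top = menu.top]
2. menu.h = 51  [content.h = menu.h]
3. menu.x = 144  [menu.left = content.right + 7]
4. menu.w = 58  [search.left = menu.right + 22]

menu = (x=144, y=72, w=58, h=51)
violated soft preferences: none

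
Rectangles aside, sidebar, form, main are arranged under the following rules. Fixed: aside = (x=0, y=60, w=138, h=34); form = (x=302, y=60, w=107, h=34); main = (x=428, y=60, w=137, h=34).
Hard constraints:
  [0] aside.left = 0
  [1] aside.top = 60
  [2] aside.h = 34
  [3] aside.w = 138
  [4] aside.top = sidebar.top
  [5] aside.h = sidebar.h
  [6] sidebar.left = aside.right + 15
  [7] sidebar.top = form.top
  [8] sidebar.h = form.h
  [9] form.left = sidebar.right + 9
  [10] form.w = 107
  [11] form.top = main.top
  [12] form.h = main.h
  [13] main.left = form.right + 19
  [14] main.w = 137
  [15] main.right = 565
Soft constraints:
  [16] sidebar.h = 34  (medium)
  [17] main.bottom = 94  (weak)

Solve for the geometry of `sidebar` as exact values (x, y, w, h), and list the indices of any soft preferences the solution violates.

sidebar = (x=153, y=60, w=140, h=34)
violated soft preferences: none

1. sidebar.y = 60  [aside.top = sidebar.top]
2. sidebar.h = 34  [aside.h = sidebar.h]
3. sidebar.x = 153  [sidebar.left = aside.right + 15]
4. sidebar.w = 140  [form.left = sidebar.right + 9]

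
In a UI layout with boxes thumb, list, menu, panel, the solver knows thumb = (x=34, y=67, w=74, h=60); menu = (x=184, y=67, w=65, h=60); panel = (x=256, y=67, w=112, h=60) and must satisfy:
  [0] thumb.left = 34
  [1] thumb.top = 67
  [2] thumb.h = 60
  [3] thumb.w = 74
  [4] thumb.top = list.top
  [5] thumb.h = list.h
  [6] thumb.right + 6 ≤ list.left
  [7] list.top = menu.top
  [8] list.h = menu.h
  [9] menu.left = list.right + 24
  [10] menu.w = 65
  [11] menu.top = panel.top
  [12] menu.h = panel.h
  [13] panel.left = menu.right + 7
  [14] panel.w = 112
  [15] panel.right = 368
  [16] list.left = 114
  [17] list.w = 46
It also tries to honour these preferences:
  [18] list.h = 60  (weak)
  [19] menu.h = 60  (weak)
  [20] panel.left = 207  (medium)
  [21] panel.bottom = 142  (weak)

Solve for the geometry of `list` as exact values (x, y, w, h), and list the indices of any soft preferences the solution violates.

1. list.y = 67  [thumb.top = list.top]
2. list.h = 60  [thumb.h = list.h]
3. list.x = 114  [list.left = 114]
4. list.w = 46  [list.w = 46]

list = (x=114, y=67, w=46, h=60)
violated soft preferences: 20, 21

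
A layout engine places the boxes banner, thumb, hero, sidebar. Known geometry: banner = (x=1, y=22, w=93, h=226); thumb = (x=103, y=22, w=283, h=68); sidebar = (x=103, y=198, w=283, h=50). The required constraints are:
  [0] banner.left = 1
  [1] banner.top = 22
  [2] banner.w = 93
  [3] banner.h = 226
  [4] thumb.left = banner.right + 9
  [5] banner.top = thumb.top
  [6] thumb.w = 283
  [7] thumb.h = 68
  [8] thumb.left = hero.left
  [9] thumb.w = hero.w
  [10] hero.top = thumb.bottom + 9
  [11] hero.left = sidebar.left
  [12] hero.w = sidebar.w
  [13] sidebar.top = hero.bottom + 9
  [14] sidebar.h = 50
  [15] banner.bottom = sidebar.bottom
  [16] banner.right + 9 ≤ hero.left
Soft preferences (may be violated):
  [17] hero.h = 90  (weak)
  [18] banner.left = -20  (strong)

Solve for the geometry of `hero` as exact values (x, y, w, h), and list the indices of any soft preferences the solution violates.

hero = (x=103, y=99, w=283, h=90)
violated soft preferences: 18

1. hero.x = 103  [thumb.left = hero.left]
2. hero.w = 283  [thumb.w = hero.w]
3. hero.y = 99  [hero.top = thumb.bottom + 9]
4. hero.h = 90  [sidebar.top = hero.bottom + 9]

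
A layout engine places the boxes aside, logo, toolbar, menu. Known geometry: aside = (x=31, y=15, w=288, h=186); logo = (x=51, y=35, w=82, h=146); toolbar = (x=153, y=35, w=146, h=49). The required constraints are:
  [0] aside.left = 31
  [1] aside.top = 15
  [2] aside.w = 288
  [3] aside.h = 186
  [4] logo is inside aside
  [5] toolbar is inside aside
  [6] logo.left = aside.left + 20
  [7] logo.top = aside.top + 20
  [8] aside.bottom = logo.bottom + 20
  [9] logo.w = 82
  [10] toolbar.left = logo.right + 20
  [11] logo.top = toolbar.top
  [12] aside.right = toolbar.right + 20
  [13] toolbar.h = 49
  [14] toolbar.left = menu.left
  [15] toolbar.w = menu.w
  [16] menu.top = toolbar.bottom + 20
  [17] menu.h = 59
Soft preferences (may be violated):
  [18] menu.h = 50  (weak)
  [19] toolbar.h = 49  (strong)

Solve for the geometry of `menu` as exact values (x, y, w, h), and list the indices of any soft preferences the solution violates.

menu = (x=153, y=104, w=146, h=59)
violated soft preferences: 18

1. menu.x = 153  [toolbar.left = menu.left]
2. menu.w = 146  [toolbar.w = menu.w]
3. menu.y = 104  [menu.top = toolbar.bottom + 20]
4. menu.h = 59  [menu.h = 59]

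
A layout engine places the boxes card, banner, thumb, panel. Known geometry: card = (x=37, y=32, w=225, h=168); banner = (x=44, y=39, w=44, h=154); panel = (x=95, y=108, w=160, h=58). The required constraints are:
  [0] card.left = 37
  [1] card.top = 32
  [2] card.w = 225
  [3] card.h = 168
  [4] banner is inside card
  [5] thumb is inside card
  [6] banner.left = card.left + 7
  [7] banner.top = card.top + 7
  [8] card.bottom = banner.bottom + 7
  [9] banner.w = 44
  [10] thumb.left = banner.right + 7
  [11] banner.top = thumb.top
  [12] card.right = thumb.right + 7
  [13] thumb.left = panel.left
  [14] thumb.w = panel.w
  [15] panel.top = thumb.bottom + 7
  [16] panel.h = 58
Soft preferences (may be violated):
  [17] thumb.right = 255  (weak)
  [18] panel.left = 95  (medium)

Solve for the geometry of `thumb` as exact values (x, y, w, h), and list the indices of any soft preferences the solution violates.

1. thumb.x = 95  [thumb.left = banner.right + 7]
2. thumb.y = 39  [banner.top = thumb.top]
3. thumb.w = 160  [card.right = thumb.right + 7]
4. thumb.h = 62  [panel.top = thumb.bottom + 7]

thumb = (x=95, y=39, w=160, h=62)
violated soft preferences: none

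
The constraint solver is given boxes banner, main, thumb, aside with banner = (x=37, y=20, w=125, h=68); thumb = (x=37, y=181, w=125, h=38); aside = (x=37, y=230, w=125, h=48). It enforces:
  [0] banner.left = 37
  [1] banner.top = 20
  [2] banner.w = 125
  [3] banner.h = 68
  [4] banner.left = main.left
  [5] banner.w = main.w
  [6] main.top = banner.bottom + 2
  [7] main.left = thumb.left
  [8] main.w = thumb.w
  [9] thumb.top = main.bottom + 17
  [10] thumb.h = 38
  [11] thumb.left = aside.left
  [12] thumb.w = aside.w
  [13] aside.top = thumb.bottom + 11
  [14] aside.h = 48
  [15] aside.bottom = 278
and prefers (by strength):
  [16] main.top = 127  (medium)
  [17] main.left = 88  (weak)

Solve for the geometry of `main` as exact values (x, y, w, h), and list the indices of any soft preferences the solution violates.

1. main.x = 37  [banner.left = main.left]
2. main.w = 125  [banner.w = main.w]
3. main.y = 90  [main.top = banner.bottom + 2]
4. main.h = 74  [thumb.top = main.bottom + 17]

main = (x=37, y=90, w=125, h=74)
violated soft preferences: 16, 17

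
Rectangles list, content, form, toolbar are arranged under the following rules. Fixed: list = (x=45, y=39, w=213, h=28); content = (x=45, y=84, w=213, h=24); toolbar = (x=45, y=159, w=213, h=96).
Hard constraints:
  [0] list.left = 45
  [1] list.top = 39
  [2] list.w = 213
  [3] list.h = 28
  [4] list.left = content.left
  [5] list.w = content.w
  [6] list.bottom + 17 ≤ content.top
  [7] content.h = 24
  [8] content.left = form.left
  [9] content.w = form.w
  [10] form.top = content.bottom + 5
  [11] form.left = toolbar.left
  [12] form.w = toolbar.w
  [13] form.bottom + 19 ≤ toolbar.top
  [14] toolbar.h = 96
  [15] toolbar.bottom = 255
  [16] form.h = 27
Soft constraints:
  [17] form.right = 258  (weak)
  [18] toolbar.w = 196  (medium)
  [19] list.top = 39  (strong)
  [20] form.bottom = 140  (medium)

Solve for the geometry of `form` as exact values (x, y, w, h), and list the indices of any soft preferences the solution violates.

form = (x=45, y=113, w=213, h=27)
violated soft preferences: 18

1. form.x = 45  [content.left = form.left]
2. form.w = 213  [content.w = form.w]
3. form.y = 113  [form.top = content.bottom + 5]
4. form.h = 27  [form.h = 27]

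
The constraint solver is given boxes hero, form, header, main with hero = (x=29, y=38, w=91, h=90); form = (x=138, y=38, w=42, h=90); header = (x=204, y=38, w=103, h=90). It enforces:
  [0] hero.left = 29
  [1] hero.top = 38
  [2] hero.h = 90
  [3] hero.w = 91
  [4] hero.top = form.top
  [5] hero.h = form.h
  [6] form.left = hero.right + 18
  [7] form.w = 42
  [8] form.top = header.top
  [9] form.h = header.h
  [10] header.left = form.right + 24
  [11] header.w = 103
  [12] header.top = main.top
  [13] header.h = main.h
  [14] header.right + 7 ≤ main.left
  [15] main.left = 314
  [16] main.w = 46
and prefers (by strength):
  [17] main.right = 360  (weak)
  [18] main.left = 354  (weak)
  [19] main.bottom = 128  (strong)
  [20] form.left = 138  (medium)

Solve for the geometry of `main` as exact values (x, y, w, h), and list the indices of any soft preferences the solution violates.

1. main.y = 38  [header.top = main.top]
2. main.h = 90  [header.h = main.h]
3. main.x = 314  [main.left = 314]
4. main.w = 46  [main.w = 46]

main = (x=314, y=38, w=46, h=90)
violated soft preferences: 18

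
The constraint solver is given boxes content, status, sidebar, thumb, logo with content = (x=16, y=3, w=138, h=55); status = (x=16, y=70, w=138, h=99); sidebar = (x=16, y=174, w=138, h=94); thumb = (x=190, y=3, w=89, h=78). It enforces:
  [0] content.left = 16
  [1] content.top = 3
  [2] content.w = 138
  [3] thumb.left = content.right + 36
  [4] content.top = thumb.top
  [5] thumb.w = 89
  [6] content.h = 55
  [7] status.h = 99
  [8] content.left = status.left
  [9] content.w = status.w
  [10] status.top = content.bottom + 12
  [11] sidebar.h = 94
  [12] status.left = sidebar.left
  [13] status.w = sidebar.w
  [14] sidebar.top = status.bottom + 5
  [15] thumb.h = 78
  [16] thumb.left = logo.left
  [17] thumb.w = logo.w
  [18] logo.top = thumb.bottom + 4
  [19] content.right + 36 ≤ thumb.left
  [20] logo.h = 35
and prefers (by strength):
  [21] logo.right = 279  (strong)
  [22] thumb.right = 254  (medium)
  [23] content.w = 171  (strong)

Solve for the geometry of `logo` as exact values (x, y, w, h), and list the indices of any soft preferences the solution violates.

1. logo.x = 190  [thumb.left = logo.left]
2. logo.w = 89  [thumb.w = logo.w]
3. logo.y = 85  [logo.top = thumb.bottom + 4]
4. logo.h = 35  [logo.h = 35]

logo = (x=190, y=85, w=89, h=35)
violated soft preferences: 22, 23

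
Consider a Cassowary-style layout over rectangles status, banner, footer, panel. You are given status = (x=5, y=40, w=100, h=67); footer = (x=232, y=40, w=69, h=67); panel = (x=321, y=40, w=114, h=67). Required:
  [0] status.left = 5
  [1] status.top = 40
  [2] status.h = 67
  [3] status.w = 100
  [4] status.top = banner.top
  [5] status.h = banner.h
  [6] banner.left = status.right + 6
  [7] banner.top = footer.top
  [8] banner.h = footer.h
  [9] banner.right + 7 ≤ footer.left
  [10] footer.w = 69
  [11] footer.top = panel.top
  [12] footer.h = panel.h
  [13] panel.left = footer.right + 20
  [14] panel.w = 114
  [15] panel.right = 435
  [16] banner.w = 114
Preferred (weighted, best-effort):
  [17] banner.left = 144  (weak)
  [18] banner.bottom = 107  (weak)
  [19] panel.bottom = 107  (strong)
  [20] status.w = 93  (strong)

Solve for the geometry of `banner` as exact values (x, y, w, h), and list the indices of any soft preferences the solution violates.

1. banner.y = 40  [status.top = banner.top]
2. banner.h = 67  [status.h = banner.h]
3. banner.x = 111  [banner.left = status.right + 6]
4. banner.w = 114  [banner.w = 114]

banner = (x=111, y=40, w=114, h=67)
violated soft preferences: 17, 20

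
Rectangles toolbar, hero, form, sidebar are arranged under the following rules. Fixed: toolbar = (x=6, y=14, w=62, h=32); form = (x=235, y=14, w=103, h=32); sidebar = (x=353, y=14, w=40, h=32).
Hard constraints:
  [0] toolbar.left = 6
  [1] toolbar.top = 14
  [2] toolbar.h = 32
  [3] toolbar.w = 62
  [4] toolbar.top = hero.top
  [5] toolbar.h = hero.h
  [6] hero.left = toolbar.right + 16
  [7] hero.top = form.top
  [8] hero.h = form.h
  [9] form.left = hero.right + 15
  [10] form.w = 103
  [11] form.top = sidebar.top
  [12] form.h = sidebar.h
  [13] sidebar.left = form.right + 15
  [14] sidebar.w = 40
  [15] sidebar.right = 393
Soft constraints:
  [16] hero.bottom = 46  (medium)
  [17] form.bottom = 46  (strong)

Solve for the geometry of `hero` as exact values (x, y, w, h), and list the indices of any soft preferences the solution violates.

hero = (x=84, y=14, w=136, h=32)
violated soft preferences: none

1. hero.y = 14  [toolbar.top = hero.top]
2. hero.h = 32  [toolbar.h = hero.h]
3. hero.x = 84  [hero.left = toolbar.right + 16]
4. hero.w = 136  [form.left = hero.right + 15]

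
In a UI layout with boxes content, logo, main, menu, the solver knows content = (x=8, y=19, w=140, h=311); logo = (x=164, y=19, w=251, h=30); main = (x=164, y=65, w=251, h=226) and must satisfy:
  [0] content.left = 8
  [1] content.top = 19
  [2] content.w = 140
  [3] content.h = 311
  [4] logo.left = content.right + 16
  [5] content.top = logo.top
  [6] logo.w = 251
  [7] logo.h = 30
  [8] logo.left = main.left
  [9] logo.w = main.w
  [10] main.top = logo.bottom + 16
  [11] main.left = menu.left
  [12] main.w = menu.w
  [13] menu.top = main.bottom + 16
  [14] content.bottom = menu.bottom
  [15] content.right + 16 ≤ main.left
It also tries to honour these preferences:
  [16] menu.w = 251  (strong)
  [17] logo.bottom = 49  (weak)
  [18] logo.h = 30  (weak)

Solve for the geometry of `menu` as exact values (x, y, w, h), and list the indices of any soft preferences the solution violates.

1. menu.x = 164  [main.left = menu.left]
2. menu.w = 251  [main.w = menu.w]
3. menu.y = 307  [menu.top = main.bottom + 16]
4. menu.h = 23  [content.bottom = menu.bottom]

menu = (x=164, y=307, w=251, h=23)
violated soft preferences: none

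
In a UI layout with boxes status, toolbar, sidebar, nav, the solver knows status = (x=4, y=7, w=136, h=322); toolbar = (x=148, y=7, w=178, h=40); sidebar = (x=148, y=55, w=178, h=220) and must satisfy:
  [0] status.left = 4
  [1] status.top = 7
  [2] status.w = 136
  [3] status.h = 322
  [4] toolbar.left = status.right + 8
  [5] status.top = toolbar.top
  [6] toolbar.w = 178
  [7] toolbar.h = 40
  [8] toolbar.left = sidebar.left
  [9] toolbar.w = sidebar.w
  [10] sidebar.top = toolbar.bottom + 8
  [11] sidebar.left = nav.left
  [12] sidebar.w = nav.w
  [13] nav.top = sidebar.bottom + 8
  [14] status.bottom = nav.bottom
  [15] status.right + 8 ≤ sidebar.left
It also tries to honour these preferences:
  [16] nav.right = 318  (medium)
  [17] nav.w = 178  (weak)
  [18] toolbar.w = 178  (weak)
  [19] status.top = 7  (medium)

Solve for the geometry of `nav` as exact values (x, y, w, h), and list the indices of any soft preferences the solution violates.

1. nav.x = 148  [sidebar.left = nav.left]
2. nav.w = 178  [sidebar.w = nav.w]
3. nav.y = 283  [nav.top = sidebar.bottom + 8]
4. nav.h = 46  [status.bottom = nav.bottom]

nav = (x=148, y=283, w=178, h=46)
violated soft preferences: 16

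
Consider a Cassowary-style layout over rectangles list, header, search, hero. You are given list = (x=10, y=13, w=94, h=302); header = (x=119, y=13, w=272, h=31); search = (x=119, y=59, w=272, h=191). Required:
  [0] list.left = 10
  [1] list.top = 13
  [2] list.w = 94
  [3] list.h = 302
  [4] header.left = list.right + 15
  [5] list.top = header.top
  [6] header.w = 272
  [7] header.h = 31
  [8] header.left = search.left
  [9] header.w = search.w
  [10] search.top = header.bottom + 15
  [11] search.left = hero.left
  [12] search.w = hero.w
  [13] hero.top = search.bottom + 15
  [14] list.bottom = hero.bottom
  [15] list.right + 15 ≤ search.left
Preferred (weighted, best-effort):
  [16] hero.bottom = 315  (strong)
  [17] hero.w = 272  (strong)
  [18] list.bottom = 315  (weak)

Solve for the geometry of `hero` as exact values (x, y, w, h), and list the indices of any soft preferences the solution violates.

hero = (x=119, y=265, w=272, h=50)
violated soft preferences: none

1. hero.x = 119  [search.left = hero.left]
2. hero.w = 272  [search.w = hero.w]
3. hero.y = 265  [hero.top = search.bottom + 15]
4. hero.h = 50  [list.bottom = hero.bottom]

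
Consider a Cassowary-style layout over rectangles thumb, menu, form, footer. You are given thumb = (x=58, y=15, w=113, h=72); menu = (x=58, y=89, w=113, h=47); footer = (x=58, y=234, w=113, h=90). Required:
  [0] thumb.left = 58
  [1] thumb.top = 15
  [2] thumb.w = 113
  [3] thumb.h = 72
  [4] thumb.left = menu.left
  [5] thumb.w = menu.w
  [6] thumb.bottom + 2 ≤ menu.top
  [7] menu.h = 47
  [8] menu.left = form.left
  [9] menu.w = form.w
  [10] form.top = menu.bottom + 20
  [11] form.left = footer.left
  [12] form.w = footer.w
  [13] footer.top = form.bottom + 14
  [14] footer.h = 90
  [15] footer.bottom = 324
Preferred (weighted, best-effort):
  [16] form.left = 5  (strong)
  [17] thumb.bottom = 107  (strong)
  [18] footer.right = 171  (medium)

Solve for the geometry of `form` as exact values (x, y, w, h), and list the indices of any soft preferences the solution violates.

form = (x=58, y=156, w=113, h=64)
violated soft preferences: 16, 17

1. form.x = 58  [menu.left = form.left]
2. form.w = 113  [menu.w = form.w]
3. form.y = 156  [form.top = menu.bottom + 20]
4. form.h = 64  [footer.top = form.bottom + 14]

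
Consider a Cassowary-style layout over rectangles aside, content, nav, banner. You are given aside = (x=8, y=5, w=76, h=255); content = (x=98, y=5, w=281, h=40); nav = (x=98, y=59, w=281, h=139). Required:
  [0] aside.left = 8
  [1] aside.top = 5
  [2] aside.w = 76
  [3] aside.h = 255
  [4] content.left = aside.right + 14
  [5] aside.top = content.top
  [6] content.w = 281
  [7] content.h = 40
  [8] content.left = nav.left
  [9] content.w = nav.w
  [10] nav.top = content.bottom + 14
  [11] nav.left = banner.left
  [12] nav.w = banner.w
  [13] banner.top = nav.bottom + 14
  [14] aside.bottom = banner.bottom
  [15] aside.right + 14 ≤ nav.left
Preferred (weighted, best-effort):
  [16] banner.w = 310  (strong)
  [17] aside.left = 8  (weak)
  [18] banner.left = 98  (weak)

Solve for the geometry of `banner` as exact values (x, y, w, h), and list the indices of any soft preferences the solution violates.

1. banner.x = 98  [nav.left = banner.left]
2. banner.w = 281  [nav.w = banner.w]
3. banner.y = 212  [banner.top = nav.bottom + 14]
4. banner.h = 48  [aside.bottom = banner.bottom]

banner = (x=98, y=212, w=281, h=48)
violated soft preferences: 16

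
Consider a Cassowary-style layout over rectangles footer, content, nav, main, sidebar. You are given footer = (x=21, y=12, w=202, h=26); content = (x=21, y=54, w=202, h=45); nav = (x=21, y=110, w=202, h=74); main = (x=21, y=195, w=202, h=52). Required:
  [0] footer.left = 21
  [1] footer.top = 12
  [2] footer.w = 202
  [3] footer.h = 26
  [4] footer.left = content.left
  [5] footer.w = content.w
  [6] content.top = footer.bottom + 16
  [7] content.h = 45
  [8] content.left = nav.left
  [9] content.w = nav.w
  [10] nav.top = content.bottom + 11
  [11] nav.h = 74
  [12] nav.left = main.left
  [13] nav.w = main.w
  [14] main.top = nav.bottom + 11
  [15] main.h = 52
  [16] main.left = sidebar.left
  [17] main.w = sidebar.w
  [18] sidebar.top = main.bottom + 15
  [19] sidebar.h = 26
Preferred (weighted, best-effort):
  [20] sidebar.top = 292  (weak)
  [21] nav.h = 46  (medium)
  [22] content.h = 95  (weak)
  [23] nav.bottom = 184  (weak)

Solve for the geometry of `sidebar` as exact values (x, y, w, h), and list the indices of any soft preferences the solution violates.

sidebar = (x=21, y=262, w=202, h=26)
violated soft preferences: 20, 21, 22

1. sidebar.x = 21  [main.left = sidebar.left]
2. sidebar.w = 202  [main.w = sidebar.w]
3. sidebar.y = 262  [sidebar.top = main.bottom + 15]
4. sidebar.h = 26  [sidebar.h = 26]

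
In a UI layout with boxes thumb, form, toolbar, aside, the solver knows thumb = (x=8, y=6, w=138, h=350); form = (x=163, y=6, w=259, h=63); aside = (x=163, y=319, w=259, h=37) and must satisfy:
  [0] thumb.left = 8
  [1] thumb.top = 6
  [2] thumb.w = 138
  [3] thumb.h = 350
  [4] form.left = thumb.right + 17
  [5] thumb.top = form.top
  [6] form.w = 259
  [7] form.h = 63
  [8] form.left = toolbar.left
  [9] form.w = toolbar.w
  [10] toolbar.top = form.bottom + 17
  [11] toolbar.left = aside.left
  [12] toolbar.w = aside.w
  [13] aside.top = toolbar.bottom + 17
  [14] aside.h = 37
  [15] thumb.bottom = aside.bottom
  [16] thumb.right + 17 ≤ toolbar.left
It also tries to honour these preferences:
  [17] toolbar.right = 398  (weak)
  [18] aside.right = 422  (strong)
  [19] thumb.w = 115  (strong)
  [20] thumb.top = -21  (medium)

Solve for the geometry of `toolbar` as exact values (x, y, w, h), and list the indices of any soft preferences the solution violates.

1. toolbar.x = 163  [form.left = toolbar.left]
2. toolbar.w = 259  [form.w = toolbar.w]
3. toolbar.y = 86  [toolbar.top = form.bottom + 17]
4. toolbar.h = 216  [aside.top = toolbar.bottom + 17]

toolbar = (x=163, y=86, w=259, h=216)
violated soft preferences: 17, 19, 20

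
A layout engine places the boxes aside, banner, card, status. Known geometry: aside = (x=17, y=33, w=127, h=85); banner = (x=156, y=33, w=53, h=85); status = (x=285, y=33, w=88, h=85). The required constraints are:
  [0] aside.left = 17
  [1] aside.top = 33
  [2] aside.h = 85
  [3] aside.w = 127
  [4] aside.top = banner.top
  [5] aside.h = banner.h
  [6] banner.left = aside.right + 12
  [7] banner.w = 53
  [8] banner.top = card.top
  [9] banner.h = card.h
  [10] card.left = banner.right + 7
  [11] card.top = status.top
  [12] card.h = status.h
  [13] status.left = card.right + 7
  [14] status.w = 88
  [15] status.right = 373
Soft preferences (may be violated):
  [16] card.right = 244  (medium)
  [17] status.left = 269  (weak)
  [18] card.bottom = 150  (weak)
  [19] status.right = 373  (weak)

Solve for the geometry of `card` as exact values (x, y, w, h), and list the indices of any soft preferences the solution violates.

1. card.y = 33  [banner.top = card.top]
2. card.h = 85  [banner.h = card.h]
3. card.x = 216  [card.left = banner.right + 7]
4. card.w = 62  [status.left = card.right + 7]

card = (x=216, y=33, w=62, h=85)
violated soft preferences: 16, 17, 18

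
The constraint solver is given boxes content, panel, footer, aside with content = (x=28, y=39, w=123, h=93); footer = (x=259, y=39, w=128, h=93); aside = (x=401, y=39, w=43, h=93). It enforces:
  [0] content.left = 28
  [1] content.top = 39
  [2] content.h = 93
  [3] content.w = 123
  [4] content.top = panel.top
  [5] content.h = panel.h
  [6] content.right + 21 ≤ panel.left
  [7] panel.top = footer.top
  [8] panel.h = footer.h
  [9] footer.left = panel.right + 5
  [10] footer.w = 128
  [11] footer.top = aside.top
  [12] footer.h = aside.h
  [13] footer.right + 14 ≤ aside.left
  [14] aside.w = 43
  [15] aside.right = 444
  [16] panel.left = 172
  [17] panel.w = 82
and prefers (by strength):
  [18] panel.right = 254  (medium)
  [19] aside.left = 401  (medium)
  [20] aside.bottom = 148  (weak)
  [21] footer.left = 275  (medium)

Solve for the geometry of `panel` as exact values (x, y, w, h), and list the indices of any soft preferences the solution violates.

panel = (x=172, y=39, w=82, h=93)
violated soft preferences: 20, 21

1. panel.y = 39  [content.top = panel.top]
2. panel.h = 93  [content.h = panel.h]
3. panel.x = 172  [panel.left = 172]
4. panel.w = 82  [panel.w = 82]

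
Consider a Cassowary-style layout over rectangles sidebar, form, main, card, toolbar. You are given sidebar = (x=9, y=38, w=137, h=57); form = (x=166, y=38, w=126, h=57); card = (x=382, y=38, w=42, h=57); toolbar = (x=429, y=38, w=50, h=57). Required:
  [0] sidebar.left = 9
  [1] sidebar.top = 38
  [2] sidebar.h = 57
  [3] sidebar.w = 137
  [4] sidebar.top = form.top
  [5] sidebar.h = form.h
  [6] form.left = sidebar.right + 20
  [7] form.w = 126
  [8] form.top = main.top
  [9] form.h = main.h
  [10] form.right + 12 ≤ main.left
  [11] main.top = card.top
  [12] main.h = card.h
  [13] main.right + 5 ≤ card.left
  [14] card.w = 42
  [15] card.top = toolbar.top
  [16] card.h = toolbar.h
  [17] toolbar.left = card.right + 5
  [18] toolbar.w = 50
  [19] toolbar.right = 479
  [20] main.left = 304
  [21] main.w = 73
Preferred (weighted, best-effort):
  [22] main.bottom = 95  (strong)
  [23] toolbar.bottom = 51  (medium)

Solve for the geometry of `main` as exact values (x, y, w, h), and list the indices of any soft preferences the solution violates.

main = (x=304, y=38, w=73, h=57)
violated soft preferences: 23

1. main.y = 38  [form.top = main.top]
2. main.h = 57  [form.h = main.h]
3. main.x = 304  [main.left = 304]
4. main.w = 73  [main.w = 73]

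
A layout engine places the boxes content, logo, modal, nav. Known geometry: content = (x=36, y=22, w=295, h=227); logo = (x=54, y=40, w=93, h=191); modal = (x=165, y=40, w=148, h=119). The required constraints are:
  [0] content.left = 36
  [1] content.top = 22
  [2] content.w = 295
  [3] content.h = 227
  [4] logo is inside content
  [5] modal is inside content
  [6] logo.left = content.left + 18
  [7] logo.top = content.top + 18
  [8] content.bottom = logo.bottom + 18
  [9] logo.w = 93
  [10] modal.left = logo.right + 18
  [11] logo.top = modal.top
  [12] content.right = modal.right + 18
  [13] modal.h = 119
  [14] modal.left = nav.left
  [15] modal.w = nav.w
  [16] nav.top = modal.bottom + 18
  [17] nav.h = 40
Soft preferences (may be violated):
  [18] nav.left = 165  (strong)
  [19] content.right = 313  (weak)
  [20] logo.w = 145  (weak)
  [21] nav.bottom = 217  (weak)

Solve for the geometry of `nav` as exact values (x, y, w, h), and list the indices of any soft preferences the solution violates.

nav = (x=165, y=177, w=148, h=40)
violated soft preferences: 19, 20

1. nav.x = 165  [modal.left = nav.left]
2. nav.w = 148  [modal.w = nav.w]
3. nav.y = 177  [nav.top = modal.bottom + 18]
4. nav.h = 40  [nav.h = 40]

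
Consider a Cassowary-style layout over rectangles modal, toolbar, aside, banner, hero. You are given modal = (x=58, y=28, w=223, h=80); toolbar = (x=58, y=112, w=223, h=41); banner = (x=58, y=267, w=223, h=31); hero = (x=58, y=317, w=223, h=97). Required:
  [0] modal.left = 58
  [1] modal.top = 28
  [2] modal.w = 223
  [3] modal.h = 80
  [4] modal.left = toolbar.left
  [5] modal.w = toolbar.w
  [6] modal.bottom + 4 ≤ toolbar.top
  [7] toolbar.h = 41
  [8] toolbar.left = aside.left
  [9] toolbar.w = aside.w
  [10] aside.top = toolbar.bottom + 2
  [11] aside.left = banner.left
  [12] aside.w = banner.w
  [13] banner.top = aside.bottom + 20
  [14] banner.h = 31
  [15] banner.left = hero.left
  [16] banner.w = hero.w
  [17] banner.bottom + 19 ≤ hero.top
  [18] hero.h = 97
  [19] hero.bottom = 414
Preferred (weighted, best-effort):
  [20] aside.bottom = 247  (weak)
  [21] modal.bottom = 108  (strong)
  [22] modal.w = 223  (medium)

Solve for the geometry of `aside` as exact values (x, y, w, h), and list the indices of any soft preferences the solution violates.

1. aside.x = 58  [toolbar.left = aside.left]
2. aside.w = 223  [toolbar.w = aside.w]
3. aside.y = 155  [aside.top = toolbar.bottom + 2]
4. aside.h = 92  [banner.top = aside.bottom + 20]

aside = (x=58, y=155, w=223, h=92)
violated soft preferences: none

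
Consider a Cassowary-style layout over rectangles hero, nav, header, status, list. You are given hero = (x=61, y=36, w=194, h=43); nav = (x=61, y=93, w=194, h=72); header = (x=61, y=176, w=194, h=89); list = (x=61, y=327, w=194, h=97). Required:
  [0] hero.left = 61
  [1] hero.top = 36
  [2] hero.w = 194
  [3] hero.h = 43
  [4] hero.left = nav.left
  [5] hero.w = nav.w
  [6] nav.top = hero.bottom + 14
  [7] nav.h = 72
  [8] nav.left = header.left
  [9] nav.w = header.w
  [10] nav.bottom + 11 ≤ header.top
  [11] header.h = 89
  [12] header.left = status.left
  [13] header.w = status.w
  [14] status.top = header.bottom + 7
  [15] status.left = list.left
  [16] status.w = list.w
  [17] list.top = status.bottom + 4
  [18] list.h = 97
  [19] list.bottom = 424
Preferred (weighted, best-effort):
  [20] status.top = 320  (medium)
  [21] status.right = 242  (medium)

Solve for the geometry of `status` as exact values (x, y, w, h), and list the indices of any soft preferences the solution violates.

1. status.x = 61  [header.left = status.left]
2. status.w = 194  [header.w = status.w]
3. status.y = 272  [status.top = header.bottom + 7]
4. status.h = 51  [list.top = status.bottom + 4]

status = (x=61, y=272, w=194, h=51)
violated soft preferences: 20, 21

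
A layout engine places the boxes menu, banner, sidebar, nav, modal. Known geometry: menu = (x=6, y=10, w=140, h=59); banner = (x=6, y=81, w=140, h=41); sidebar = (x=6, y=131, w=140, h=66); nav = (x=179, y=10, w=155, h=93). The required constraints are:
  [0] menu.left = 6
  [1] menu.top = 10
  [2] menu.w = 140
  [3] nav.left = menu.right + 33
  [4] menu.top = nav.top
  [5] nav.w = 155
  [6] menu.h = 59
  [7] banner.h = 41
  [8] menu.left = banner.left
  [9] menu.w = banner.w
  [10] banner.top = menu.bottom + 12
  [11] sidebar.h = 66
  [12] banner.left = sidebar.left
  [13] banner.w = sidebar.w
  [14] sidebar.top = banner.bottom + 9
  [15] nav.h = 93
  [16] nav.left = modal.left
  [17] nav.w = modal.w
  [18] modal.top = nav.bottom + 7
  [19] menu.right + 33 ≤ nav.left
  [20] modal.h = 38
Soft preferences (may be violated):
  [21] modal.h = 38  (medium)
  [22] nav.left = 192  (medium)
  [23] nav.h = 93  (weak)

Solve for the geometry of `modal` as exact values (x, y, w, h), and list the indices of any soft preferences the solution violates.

1. modal.x = 179  [nav.left = modal.left]
2. modal.w = 155  [nav.w = modal.w]
3. modal.y = 110  [modal.top = nav.bottom + 7]
4. modal.h = 38  [modal.h = 38]

modal = (x=179, y=110, w=155, h=38)
violated soft preferences: 22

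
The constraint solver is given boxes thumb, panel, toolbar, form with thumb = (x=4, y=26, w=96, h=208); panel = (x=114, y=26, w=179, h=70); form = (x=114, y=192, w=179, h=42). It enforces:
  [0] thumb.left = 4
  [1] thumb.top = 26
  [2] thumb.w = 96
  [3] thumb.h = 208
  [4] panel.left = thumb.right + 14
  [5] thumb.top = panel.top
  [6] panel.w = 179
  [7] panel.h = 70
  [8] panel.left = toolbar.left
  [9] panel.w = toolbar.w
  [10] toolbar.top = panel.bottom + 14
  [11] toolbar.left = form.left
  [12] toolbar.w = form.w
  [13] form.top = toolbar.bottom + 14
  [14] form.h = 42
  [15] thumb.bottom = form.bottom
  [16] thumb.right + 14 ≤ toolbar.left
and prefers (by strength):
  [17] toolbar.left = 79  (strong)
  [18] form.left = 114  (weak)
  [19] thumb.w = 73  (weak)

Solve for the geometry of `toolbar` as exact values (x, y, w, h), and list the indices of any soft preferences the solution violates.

1. toolbar.x = 114  [panel.left = toolbar.left]
2. toolbar.w = 179  [panel.w = toolbar.w]
3. toolbar.y = 110  [toolbar.top = panel.bottom + 14]
4. toolbar.h = 68  [form.top = toolbar.bottom + 14]

toolbar = (x=114, y=110, w=179, h=68)
violated soft preferences: 17, 19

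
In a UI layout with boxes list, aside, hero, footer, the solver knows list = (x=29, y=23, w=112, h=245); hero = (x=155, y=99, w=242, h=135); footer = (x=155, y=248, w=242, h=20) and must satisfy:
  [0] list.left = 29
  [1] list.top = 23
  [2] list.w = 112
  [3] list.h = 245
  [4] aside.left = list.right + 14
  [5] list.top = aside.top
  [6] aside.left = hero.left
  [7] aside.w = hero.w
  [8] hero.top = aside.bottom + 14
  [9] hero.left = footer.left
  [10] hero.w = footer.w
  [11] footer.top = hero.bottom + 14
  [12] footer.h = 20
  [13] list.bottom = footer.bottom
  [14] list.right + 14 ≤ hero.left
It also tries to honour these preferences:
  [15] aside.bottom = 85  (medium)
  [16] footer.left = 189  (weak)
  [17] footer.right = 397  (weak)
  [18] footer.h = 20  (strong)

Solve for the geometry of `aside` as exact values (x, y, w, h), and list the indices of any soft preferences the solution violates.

aside = (x=155, y=23, w=242, h=62)
violated soft preferences: 16

1. aside.x = 155  [aside.left = list.right + 14]
2. aside.y = 23  [list.top = aside.top]
3. aside.w = 242  [aside.w = hero.w]
4. aside.h = 62  [hero.top = aside.bottom + 14]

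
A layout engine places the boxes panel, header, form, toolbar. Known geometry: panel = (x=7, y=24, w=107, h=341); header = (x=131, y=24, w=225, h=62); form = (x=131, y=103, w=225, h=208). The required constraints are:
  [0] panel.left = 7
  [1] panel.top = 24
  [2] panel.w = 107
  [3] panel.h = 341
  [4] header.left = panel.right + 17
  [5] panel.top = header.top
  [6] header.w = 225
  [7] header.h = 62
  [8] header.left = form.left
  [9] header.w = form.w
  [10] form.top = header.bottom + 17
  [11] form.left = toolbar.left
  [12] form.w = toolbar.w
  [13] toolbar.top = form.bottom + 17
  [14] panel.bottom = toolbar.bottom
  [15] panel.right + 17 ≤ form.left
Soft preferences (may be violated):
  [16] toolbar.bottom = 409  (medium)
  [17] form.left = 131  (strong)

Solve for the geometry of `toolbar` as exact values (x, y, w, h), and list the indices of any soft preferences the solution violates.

toolbar = (x=131, y=328, w=225, h=37)
violated soft preferences: 16

1. toolbar.x = 131  [form.left = toolbar.left]
2. toolbar.w = 225  [form.w = toolbar.w]
3. toolbar.y = 328  [toolbar.top = form.bottom + 17]
4. toolbar.h = 37  [panel.bottom = toolbar.bottom]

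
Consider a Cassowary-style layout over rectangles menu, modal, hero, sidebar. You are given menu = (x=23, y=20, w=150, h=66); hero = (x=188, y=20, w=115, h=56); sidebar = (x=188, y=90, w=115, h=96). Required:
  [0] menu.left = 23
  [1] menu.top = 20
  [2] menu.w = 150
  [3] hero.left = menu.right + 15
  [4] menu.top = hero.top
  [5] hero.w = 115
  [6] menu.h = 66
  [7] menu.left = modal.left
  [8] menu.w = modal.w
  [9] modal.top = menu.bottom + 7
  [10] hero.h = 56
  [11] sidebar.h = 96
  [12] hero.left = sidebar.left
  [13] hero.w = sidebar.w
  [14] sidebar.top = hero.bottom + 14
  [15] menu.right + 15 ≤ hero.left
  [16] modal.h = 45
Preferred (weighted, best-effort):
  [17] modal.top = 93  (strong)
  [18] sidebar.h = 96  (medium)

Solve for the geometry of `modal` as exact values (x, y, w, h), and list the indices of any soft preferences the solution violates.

1. modal.x = 23  [menu.left = modal.left]
2. modal.w = 150  [menu.w = modal.w]
3. modal.y = 93  [modal.top = menu.bottom + 7]
4. modal.h = 45  [modal.h = 45]

modal = (x=23, y=93, w=150, h=45)
violated soft preferences: none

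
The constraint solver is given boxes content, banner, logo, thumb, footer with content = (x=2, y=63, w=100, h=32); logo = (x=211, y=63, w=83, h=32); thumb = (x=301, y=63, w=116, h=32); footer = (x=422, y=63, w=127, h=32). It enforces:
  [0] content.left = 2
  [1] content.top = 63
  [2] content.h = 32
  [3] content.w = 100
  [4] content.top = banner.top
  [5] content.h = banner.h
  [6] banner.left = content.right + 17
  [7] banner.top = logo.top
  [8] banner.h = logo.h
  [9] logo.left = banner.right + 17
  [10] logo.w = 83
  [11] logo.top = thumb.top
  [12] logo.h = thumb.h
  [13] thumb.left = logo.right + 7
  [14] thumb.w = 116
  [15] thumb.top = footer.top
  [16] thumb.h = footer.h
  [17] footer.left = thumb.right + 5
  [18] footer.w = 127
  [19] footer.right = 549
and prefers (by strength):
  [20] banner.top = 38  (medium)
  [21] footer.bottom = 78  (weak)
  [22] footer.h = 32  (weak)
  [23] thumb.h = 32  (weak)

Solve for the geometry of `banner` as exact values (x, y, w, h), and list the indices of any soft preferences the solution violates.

banner = (x=119, y=63, w=75, h=32)
violated soft preferences: 20, 21

1. banner.y = 63  [content.top = banner.top]
2. banner.h = 32  [content.h = banner.h]
3. banner.x = 119  [banner.left = content.right + 17]
4. banner.w = 75  [logo.left = banner.right + 17]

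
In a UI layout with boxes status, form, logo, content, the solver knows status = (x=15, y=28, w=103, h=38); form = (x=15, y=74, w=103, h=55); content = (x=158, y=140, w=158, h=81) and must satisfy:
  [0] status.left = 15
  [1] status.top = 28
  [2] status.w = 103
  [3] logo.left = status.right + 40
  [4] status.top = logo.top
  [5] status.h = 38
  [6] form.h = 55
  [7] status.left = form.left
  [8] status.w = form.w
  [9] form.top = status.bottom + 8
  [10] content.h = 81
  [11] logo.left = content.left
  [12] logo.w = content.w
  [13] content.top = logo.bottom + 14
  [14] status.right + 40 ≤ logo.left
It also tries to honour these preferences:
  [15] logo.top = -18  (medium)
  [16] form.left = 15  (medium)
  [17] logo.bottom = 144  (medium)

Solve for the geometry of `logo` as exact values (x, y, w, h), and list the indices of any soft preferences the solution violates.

1. logo.x = 158  [logo.left = status.right + 40]
2. logo.y = 28  [status.top = logo.top]
3. logo.w = 158  [logo.w = content.w]
4. logo.h = 98  [content.top = logo.bottom + 14]

logo = (x=158, y=28, w=158, h=98)
violated soft preferences: 15, 17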